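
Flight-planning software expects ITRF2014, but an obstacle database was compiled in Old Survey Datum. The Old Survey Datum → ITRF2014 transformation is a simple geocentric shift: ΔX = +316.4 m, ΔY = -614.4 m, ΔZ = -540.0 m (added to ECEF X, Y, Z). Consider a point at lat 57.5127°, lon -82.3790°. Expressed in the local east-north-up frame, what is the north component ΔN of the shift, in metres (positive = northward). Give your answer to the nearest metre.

The local north axis is (−sin φ cos λ, −sin φ sin λ, cos φ), giving ΔN = -35.394 − 513.675 − 290.041 = -839.11 m.

ΔN = -839 m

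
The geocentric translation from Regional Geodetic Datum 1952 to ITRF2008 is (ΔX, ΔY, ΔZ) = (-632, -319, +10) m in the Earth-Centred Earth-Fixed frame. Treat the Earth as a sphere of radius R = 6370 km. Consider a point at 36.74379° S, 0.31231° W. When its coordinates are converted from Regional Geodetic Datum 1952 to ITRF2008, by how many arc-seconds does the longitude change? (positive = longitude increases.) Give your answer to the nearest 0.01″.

sin φ = -0.598238, cos φ = 0.801319, sin λ = -0.005451, cos λ = 0.999985.
East component: ΔE = −sin λ·ΔX + cos λ·ΔY = −(-0.005451)(-632) + (0.999985)(-319) = -322.44 m.
1° of latitude spans πR/180 = 111177 m; at latitude φ, 1° of longitude spans that × cos φ = 89088.6 m, so Δλ = -322.44 / 89088.6 × 3600 = -13.030″.

Δλ = -13.03″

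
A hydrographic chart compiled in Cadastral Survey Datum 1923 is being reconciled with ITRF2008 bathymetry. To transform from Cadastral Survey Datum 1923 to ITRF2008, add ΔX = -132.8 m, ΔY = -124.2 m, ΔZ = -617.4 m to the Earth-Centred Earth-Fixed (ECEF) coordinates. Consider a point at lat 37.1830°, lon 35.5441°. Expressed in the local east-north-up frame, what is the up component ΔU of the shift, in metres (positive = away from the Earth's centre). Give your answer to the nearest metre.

ΔU = -517 m

The local up (radial) axis is (cos φ cos λ, cos φ sin λ, sin φ), giving ΔU = -86.089 − 57.523 − 373.134 = -516.75 m.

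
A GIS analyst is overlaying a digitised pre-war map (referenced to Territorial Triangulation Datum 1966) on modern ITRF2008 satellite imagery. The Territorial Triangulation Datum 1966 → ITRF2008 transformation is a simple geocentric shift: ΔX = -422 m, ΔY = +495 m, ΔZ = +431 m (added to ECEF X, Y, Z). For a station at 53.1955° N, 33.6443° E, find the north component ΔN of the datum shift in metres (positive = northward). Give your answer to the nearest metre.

At φ = 53.1955°, λ = 33.6443°: sin φ = 0.800684, cos φ = 0.599086, sin λ = 0.554035, cos λ = 0.832493.
ΔN = −sin φ cos λ·ΔX − sin φ sin λ·ΔY + cos φ·ΔZ = −(0.800684)(0.832493)(-422) − (0.800684)(0.554035)(495) + (0.599086)(431) = 319.91 m.

ΔN = 320 m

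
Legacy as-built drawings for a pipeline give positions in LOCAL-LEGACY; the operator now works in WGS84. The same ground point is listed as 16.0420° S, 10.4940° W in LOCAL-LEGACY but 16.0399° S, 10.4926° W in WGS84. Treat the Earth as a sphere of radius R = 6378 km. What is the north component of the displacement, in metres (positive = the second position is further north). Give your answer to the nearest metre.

Δφ = -16.0399° − -16.0420° = +0.0021°; Δλ = -10.4926° − -10.4940° = +0.0014°.
1° along a meridian = πR/180 = 111317 m.
ΔN = Δφ × 111317 = 233.8 m; ΔE = Δλ × 111317 × cos(-16.0420°) = +0.0014 × 111317 × 0.961059 = 149.8 m.

ΔN = 234 m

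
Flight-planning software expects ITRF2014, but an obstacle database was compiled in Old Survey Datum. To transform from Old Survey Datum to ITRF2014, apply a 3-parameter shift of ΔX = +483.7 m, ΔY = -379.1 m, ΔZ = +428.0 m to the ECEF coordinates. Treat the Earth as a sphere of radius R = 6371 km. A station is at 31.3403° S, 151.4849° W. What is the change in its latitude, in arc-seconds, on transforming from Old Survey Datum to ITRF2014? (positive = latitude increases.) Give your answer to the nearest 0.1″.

sin φ = -0.520120, cos φ = 0.854093, sin λ = -0.477390, cos λ = -0.878691.
North component: ΔN = −sin φ cos λ·ΔX − sin φ sin λ·ΔY + cos φ·ΔZ = −(-0.520120)(-0.878691)(483.7) − (-0.520120)(-0.477390)(-379.1) + (0.854093)(428.0) = 238.62 m.
1° of latitude spans πR/180 = 111195 m, so Δφ = 238.62 / 111195 × 3600 = 7.725″.

Δφ = 7.7″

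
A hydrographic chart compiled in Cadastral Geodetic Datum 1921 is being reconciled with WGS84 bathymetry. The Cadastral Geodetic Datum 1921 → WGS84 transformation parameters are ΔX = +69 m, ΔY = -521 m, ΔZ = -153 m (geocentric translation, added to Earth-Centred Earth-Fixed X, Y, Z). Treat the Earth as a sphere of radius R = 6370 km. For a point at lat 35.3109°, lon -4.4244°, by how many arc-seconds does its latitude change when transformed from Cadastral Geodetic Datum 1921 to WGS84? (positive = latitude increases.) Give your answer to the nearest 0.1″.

sin φ = 0.578013, cos φ = 0.816028, sin λ = -0.077144, cos λ = 0.997020.
North component: ΔN = −sin φ cos λ·ΔX − sin φ sin λ·ΔY + cos φ·ΔZ = −(0.578013)(0.997020)(69) − (0.578013)(-0.077144)(-521) + (0.816028)(-153) = -187.85 m.
1° of latitude spans πR/180 = 111177 m, so Δφ = -187.85 / 111177 × 3600 = -6.083″.

Δφ = -6.1″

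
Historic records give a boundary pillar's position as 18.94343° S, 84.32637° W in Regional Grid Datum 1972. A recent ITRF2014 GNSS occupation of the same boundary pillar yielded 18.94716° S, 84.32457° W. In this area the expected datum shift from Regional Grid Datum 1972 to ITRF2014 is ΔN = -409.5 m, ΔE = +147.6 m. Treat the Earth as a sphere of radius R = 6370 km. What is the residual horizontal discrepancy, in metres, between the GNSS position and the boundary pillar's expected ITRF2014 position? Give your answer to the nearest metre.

42 m

Observed coordinate differences: Δφ = -0.00373°, Δλ = +0.00180°.
Converting to metres (1° lat = 111177 m, cos φ = 0.945840): observed ΔN = -414.7 m, observed ΔE = 189.3 m.
Subtracting the expected shift leaves a residual of -414.7 − (-409.5) = -5.2 m north and 189.3 − (147.6) = 41.7 m east.
Residual distance = √((-5.2)² + 41.7²) = 42.0 m.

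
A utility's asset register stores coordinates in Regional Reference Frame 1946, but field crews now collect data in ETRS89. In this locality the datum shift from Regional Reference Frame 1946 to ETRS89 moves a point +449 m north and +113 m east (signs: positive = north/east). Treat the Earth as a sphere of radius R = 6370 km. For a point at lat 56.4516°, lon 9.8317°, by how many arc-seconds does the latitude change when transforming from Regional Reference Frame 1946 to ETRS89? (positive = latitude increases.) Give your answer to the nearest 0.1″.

Δφ = 14.5″

On a sphere of radius R, 1 rad of latitude = R, so Δφ = ΔN / R = 449.0 / 6370000 = 7.0487e-05 rad = 14.539″.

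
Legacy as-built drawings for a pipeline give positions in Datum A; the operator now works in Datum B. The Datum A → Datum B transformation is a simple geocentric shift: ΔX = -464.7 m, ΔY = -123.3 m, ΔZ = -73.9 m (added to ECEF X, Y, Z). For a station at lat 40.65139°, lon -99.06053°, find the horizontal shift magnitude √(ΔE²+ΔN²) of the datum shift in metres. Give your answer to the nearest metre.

At φ = 40.65139°, λ = -99.06053°: sin φ = 0.651455, cos φ = 0.758687, sin λ = -0.987523, cos λ = -0.157478.
ΔE = −sin λ·ΔX + cos λ·ΔY = −(-0.987523)·(-464.7) + (-0.157478)·(-123.3) = -439.48 m.
ΔN = −sin φ cos λ·ΔX − sin φ sin λ·ΔY + cos φ·ΔZ = −(0.651455)(-0.157478)(-464.7) − (0.651455)(-0.987523)(-123.3) + (0.758687)(-73.9) = -183.06 m.
Horizontal magnitude = √(ΔE² + ΔN²) = √((-439.48)² + (-183.06)²) = 476.09 m.

476 m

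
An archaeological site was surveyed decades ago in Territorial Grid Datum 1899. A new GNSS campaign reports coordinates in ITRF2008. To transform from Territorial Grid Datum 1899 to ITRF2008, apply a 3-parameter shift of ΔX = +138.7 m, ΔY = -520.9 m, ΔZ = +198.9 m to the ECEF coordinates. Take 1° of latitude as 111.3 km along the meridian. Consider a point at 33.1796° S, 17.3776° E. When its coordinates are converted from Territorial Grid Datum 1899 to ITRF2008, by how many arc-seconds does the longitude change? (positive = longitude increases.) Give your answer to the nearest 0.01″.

Δλ = -20.81″

sin φ = -0.547265, cos φ = 0.836959, sin λ = 0.298668, cos λ = 0.954357.
East component: ΔE = −sin λ·ΔX + cos λ·ΔY = −(0.298668)(138.7) + (0.954357)(-520.9) = -538.55 m.
1° of latitude spans 111300 m; at latitude φ, 1° of longitude spans that × cos φ = 93153.6 m, so Δλ = -538.55 / 93153.6 × 3600 = -20.813″.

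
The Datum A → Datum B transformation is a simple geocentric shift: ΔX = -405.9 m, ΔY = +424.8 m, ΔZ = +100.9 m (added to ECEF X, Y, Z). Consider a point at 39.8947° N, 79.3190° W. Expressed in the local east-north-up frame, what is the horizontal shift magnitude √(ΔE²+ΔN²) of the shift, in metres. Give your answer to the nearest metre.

At φ = 39.8947°, λ = -79.3190°: sin φ = 0.641379, cos φ = 0.767224, sin λ = -0.982674, cos λ = 0.185341.
ΔE = −sin λ·ΔX + cos λ·ΔY = −(-0.982674)·(-405.9) + (0.185341)·(424.8) = -320.13 m.
ΔN = −sin φ cos λ·ΔX − sin φ sin λ·ΔY + cos φ·ΔZ = −(0.641379)(0.185341)(-405.9) − (0.641379)(-0.982674)(424.8) + (0.767224)(100.9) = 393.40 m.
Horizontal magnitude = √(ΔE² + ΔN²) = √((-320.13)² + 393.40²) = 507.20 m.

507 m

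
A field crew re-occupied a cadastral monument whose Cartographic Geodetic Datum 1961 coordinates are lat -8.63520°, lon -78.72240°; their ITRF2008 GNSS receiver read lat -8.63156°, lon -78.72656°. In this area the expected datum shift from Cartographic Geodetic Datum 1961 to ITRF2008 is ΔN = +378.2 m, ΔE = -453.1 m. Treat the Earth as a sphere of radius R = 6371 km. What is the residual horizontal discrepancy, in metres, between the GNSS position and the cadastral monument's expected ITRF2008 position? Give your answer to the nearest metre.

27 m

Observed coordinate differences: Δφ = +0.00364°, Δλ = -0.00416°.
Converting to metres (1° lat = 111195 m, cos φ = 0.988664): observed ΔN = 404.7 m, observed ΔE = -457.3 m.
Subtracting the expected shift leaves a residual of 404.7 − (378.2) = 26.5 m north and -457.3 − (-453.1) = -4.2 m east.
Residual distance = √(26.5² + (-4.2)²) = 26.9 m.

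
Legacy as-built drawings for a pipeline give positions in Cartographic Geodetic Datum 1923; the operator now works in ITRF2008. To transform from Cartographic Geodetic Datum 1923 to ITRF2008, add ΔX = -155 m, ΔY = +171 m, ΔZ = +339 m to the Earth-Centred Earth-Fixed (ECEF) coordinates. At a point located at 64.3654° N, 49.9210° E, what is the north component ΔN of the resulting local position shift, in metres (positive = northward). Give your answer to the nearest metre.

ΔN = 119 m

At φ = 64.3654°, λ = 49.9210°: sin φ = 0.901571, cos φ = 0.432630, sin λ = 0.765157, cos λ = 0.643843.
ΔN = −sin φ cos λ·ΔX − sin φ sin λ·ΔY + cos φ·ΔZ = −(0.901571)(0.643843)(-155) − (0.901571)(0.765157)(171) + (0.432630)(339) = 118.67 m.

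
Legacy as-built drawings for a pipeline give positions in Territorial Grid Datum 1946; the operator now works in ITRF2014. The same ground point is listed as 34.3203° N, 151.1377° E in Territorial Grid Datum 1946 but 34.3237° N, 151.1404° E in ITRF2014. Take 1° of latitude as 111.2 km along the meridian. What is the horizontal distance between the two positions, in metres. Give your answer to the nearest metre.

Δφ = 34.3237° − 34.3203° = +0.0034°; Δλ = 151.1404° − 151.1377° = +0.0027°.
ΔN = Δφ × 111200 = 378.1 m; ΔE = Δλ × 111200 × cos(34.3203°) = +0.0027 × 111200 × 0.825899 = 248.0 m.
Distance = √(ΔE² + ΔN²) = √(248.0² + 378.1²) = 452.1 m.

452 m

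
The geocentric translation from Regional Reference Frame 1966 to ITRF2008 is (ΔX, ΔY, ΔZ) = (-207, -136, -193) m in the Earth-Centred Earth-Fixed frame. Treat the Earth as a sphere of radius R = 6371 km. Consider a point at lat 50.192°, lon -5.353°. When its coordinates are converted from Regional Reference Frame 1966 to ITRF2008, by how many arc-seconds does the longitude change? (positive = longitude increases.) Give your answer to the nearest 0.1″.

Δλ = -7.8″

sin φ = 0.768194, cos φ = 0.640217, sin λ = -0.093292, cos λ = 0.995639.
East component: ΔE = −sin λ·ΔX + cos λ·ΔY = −(-0.093292)(-207) + (0.995639)(-136) = -154.72 m.
1° of latitude spans πR/180 = 111195 m; at latitude φ, 1° of longitude spans that × cos φ = 71188.9 m, so Δλ = -154.72 / 71188.9 × 3600 = -7.824″.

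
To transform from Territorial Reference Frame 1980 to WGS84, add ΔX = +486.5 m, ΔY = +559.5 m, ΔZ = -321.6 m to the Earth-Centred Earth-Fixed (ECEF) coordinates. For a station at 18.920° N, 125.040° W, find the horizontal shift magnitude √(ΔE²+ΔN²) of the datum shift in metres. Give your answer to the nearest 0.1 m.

100.9 m

The local east axis at (φ, λ) is (−sin λ, cos λ, 0), so ΔE = −sin(-125.040°)·486.5 + cos(-125.040°)·559.5 = 77.09 m.
The local north axis is (−sin φ cos λ, −sin φ sin λ, cos φ), giving ΔN = 90.570 + 148.535 − 304.225 = -65.12 m.
Horizontal magnitude = √(ΔE² + ΔN²) = √(77.09² + (-65.12)²) = 100.91 m.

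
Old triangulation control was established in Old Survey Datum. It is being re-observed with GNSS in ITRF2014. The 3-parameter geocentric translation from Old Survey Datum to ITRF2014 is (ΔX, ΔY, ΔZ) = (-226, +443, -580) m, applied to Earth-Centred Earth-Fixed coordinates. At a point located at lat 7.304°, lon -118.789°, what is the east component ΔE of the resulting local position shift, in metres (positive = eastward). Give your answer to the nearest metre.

ΔE = -411 m

At φ = 7.304°, λ = -118.789°: sin φ = 0.127134, cos φ = 0.991886, sin λ = -0.876399, cos λ = -0.481585.
ΔE = −sin λ·ΔX + cos λ·ΔY = −(-0.876399)·(-226) + (-0.481585)·(443) = -411.41 m.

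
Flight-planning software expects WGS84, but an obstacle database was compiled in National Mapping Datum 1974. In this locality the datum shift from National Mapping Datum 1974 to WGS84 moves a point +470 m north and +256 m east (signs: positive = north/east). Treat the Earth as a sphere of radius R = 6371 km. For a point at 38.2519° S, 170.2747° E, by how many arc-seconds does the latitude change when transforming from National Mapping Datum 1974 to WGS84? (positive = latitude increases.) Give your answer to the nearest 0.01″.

On a sphere of radius R, 1 rad of latitude = R, so Δφ = ΔN / R = 470.0 / 6371000 = 7.3772e-05 rad = 15.217″.

Δφ = 15.22″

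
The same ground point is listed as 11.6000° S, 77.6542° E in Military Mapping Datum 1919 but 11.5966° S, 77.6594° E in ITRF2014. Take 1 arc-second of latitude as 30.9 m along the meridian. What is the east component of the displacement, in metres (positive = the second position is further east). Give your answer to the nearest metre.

ΔE = 567 m

Δφ = -11.5966° − -11.6000° = +0.0034°; Δλ = 77.6594° − 77.6542° = +0.0052°.
1° of latitude = 3600 × 30.90 = 111240 m.
ΔN = Δφ × 111240 = 378.2 m; ΔE = Δλ × 111240 × cos(-11.6000°) = +0.0052 × 111240 × 0.979575 = 566.6 m.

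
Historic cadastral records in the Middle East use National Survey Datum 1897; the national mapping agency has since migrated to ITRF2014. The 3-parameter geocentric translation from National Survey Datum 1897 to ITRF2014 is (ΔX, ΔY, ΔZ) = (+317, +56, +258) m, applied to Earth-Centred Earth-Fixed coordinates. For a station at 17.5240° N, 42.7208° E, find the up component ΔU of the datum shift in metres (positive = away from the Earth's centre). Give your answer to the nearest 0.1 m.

The local up (radial) axis is (cos φ cos λ, cos φ sin λ, sin φ), giving ΔU = 222.082 + 36.229 + 77.685 = 336.00 m.

ΔU = 336.0 m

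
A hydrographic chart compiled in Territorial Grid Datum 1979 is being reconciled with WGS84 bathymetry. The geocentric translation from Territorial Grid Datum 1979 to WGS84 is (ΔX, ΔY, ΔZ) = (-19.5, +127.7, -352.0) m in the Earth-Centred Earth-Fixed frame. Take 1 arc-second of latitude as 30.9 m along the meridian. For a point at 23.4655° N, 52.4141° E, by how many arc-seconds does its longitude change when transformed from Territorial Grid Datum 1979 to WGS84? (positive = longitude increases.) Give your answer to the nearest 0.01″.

sin φ = 0.398197, cos φ = 0.917300, sin λ = 0.792440, cos λ = 0.609950.
East component: ΔE = −sin λ·ΔX + cos λ·ΔY = −(0.792440)(-19.5) + (0.609950)(127.7) = 93.34 m.
1° of latitude spans 3600 × 30.90 = 111240 m; at latitude φ, 1° of longitude spans that × cos φ = 102040.5 m, so Δλ = 93.34 / 102040.5 × 3600 = 3.293″.

Δλ = 3.29″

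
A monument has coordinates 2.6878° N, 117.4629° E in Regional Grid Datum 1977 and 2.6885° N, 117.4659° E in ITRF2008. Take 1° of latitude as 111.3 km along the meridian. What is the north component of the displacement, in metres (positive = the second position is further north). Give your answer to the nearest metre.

Δφ = 2.6885° − 2.6878° = +0.0007°; Δλ = 117.4659° − 117.4629° = +0.0030°.
ΔN = Δφ × 111300 = 77.9 m; ΔE = Δλ × 111300 × cos(2.6878°) = +0.0030 × 111300 × 0.998900 = 333.5 m.

ΔN = 78 m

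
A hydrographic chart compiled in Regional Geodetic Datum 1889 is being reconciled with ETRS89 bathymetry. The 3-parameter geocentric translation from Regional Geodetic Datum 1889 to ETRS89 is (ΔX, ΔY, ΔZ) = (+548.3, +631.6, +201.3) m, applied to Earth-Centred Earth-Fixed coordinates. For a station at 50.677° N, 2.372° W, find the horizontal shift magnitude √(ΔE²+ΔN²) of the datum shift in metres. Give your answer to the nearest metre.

At φ = 50.677°, λ = -2.372°: sin φ = 0.773586, cos φ = 0.633691, sin λ = -0.041387, cos λ = 0.999143.
ΔE = −sin λ·ΔX + cos λ·ΔY = −(-0.041387)·(548.3) + (0.999143)·(631.6) = 653.75 m.
ΔN = −sin φ cos λ·ΔX − sin φ sin λ·ΔY + cos φ·ΔZ = −(0.773586)(0.999143)(548.3) − (0.773586)(-0.041387)(631.6) + (0.633691)(201.3) = -276.01 m.
Horizontal magnitude = √(ΔE² + ΔN²) = √(653.75² + (-276.01)²) = 709.63 m.

710 m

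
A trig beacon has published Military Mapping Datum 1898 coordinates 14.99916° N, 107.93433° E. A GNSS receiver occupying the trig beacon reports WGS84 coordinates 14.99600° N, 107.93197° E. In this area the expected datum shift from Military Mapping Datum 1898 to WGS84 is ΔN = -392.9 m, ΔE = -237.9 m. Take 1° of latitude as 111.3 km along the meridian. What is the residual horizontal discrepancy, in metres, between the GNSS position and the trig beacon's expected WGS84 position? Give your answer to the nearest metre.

44 m

Observed coordinate differences: Δφ = -0.00316°, Δλ = -0.00236°.
Converting to metres (1° lat = 111300 m, cos φ = 0.965930): observed ΔN = -351.7 m, observed ΔE = -253.7 m.
Subtracting the expected shift leaves a residual of -351.7 − (-392.9) = 41.2 m north and -253.7 − (-237.9) = -15.8 m east.
Residual distance = √(41.2² + (-15.8)²) = 44.1 m.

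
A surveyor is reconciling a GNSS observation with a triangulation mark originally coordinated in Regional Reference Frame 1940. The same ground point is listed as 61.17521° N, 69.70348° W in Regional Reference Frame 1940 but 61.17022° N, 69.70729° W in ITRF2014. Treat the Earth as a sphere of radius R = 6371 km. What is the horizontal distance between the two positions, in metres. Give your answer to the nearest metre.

591 m

Δφ = 61.17022° − 61.17521° = -0.00499°; Δλ = -69.70729° − -69.70348° = -0.00381°.
1° along a meridian = πR/180 = 111195 m.
ΔN = Δφ × 111195 = -554.9 m; ΔE = Δλ × 111195 × cos(61.17521°) = -0.00381 × 111195 × 0.482133 = -204.3 m.
Distance = √(ΔE² + ΔN²) = √((-204.3)² + (-554.9)²) = 591.3 m.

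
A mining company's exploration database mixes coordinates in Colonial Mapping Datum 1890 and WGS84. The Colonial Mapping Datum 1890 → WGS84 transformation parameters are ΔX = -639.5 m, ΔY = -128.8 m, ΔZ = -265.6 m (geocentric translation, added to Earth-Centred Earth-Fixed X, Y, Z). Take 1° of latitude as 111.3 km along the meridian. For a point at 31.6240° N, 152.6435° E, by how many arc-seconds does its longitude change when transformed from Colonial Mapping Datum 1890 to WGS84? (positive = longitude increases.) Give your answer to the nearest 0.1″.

sin φ = 0.524343, cos φ = 0.851507, sin λ = 0.459526, cos λ = -0.888165.
East component: ΔE = −sin λ·ΔX + cos λ·ΔY = −(0.459526)(-639.5) + (-0.888165)(-128.8) = 408.26 m.
1° of latitude spans 111300 m; at latitude φ, 1° of longitude spans that × cos φ = 94772.8 m, so Δλ = 408.26 / 94772.8 × 3600 = 15.508″.

Δλ = 15.5″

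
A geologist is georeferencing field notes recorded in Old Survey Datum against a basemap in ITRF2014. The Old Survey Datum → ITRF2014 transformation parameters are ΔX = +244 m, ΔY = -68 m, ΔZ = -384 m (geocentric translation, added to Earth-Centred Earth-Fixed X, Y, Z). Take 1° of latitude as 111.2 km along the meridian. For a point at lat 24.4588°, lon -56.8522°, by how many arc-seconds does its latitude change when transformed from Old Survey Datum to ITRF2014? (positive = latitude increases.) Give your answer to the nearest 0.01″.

sin φ = 0.414039, cos φ = 0.910259, sin λ = -0.837263, cos λ = 0.546801.
North component: ΔN = −sin φ cos λ·ΔX − sin φ sin λ·ΔY + cos φ·ΔZ = −(0.414039)(0.546801)(244) − (0.414039)(-0.837263)(-68) + (0.910259)(-384) = -428.35 m.
1° of latitude spans 111200 m, so Δφ = -428.35 / 111200 × 3600 = -13.868″.

Δφ = -13.87″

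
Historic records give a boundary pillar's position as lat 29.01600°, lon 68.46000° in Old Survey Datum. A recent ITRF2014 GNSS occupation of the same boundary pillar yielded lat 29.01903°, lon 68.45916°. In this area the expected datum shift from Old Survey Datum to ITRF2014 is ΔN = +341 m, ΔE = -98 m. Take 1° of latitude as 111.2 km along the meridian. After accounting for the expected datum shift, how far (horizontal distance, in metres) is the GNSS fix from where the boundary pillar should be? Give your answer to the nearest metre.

17 m

Observed coordinate differences: Δφ = +0.00303°, Δλ = -0.00084°.
Converting to metres (1° lat = 111200 m, cos φ = 0.874484): observed ΔN = 336.9 m, observed ΔE = -81.7 m.
Subtracting the expected shift leaves a residual of 336.9 − (341) = -4.1 m north and -81.7 − (-98) = 16.3 m east.
Residual distance = √((-4.1)² + 16.3²) = 16.8 m.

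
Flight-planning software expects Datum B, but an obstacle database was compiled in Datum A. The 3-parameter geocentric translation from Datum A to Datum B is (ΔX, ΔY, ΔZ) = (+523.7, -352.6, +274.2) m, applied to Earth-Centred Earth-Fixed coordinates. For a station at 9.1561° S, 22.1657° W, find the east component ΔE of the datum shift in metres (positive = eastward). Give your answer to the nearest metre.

At φ = -9.1561°, λ = -22.1657°: sin φ = -0.159125, cos φ = 0.987258, sin λ = -0.377286, cos λ = 0.926097.
ΔE = −sin λ·ΔX + cos λ·ΔY = −(-0.377286)·(523.7) + (0.926097)·(-352.6) = -128.96 m.

ΔE = -129 m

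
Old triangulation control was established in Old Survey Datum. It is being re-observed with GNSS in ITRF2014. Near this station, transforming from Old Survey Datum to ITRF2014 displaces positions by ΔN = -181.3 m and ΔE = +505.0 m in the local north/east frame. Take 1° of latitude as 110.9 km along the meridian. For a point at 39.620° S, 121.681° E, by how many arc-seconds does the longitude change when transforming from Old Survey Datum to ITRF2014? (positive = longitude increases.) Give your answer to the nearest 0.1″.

Δλ = 21.3″

At latitude -39.620°, cos φ = 0.770291.
1° of longitude at this latitude = 110.9 × cos φ = 85.43 km, so Δλ = 505.0 / 85425.2 = 0.0059116° = 21.282″.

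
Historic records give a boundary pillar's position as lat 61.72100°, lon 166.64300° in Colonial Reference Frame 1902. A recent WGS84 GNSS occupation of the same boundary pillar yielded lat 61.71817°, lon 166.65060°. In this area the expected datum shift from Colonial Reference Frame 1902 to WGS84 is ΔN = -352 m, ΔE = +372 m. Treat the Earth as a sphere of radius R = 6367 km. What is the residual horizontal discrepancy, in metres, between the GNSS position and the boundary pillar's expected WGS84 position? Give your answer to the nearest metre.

47 m

Observed coordinate differences: Δφ = -0.00283°, Δλ = +0.00760°.
Converting to metres (1° lat = 111125 m, cos φ = 0.473765): observed ΔN = -314.5 m, observed ΔE = 400.1 m.
Subtracting the expected shift leaves a residual of -314.5 − (-352) = 37.5 m north and 400.1 − (372) = 28.1 m east.
Residual distance = √(37.5² + 28.1²) = 46.9 m.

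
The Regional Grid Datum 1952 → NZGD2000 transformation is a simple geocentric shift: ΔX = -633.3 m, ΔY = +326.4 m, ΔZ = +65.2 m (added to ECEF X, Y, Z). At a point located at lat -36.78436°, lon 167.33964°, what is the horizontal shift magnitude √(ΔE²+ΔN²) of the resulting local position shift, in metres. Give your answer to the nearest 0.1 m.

498.6 m

At φ = -36.78436°, λ = 167.33964°: sin φ = -0.598805, cos φ = 0.800895, sin λ = 0.219171, cos λ = -0.975686.
ΔE = −sin λ·ΔX + cos λ·ΔY = −(0.219171)·(-633.3) + (-0.975686)·(326.4) = -179.66 m.
ΔN = −sin φ cos λ·ΔX − sin φ sin λ·ΔY + cos φ·ΔZ = −(-0.598805)(-0.975686)(-633.3) − (-0.598805)(0.219171)(326.4) + (0.800895)(65.2) = 465.06 m.
Horizontal magnitude = √(ΔE² + ΔN²) = √((-179.66)² + 465.06²) = 498.56 m.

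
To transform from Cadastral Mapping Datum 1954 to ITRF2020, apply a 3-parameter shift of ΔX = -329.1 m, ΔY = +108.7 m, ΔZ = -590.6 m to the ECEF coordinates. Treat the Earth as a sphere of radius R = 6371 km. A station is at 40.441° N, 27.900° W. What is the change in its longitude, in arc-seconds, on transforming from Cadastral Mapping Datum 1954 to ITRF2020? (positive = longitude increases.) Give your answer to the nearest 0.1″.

sin φ = 0.648665, cos φ = 0.761074, sin λ = -0.467930, cos λ = 0.883766.
East component: ΔE = −sin λ·ΔX + cos λ·ΔY = −(-0.467930)(-329.1) + (0.883766)(108.7) = -57.93 m.
1° of latitude spans πR/180 = 111195 m; at latitude φ, 1° of longitude spans that × cos φ = 84627.6 m, so Δλ = -57.93 / 84627.6 × 3600 = -2.464″.

Δλ = -2.5″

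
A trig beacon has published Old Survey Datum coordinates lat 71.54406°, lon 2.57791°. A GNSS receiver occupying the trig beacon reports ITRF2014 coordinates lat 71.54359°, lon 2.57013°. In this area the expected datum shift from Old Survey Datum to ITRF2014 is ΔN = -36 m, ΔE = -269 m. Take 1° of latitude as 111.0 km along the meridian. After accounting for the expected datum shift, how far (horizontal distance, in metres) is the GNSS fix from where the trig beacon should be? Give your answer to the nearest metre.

Observed coordinate differences: Δφ = -0.00047°, Δλ = -0.00778°.
Converting to metres (1° lat = 111000 m, cos φ = 0.316575): observed ΔN = -52.2 m, observed ΔE = -273.4 m.
Subtracting the expected shift leaves a residual of -52.2 − (-36) = -16.2 m north and -273.4 − (-269) = -4.4 m east.
Residual distance = √((-16.2)² + (-4.4)²) = 16.8 m.

17 m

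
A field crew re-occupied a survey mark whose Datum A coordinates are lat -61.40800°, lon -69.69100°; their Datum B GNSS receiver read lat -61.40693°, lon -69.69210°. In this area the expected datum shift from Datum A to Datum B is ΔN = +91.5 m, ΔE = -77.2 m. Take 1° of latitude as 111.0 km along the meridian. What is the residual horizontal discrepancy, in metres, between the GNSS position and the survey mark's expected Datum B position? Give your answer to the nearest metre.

Observed coordinate differences: Δφ = +0.00107°, Δλ = -0.00110°.
Converting to metres (1° lat = 111000 m, cos φ = 0.478569): observed ΔN = 118.8 m, observed ΔE = -58.4 m.
Subtracting the expected shift leaves a residual of 118.8 − (91.5) = 27.3 m north and -58.4 − (-77.2) = 18.8 m east.
Residual distance = √(27.3² + 18.8²) = 33.1 m.

33 m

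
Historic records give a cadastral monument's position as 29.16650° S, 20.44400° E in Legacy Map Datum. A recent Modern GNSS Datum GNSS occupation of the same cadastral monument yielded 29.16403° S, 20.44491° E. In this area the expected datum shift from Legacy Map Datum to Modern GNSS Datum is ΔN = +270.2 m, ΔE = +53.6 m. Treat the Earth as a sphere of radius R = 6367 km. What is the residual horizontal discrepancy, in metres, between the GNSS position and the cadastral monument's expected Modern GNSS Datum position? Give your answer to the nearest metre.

Observed coordinate differences: Δφ = +0.00247°, Δλ = +0.00091°.
Converting to metres (1° lat = 111125 m, cos φ = 0.873207): observed ΔN = 274.5 m, observed ΔE = 88.3 m.
Subtracting the expected shift leaves a residual of 274.5 − (270.2) = 4.3 m north and 88.3 − (53.6) = 34.7 m east.
Residual distance = √(4.3² + 34.7²) = 35.0 m.

35 m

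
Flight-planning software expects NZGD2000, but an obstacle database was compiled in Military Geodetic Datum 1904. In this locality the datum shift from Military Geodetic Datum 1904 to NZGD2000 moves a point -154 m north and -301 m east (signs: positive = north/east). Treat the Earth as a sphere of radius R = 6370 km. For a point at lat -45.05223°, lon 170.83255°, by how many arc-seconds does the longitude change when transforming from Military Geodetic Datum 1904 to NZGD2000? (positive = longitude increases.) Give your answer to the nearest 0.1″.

At latitude -45.05223°, cos φ = 0.706462.
One radian of longitude at latitude φ spans R cos φ, so Δλ = ΔE / (R cos φ) = -301.0 / (6370000 × 0.706462) = -6.6886e-05 rad = -13.796″.

Δλ = -13.8″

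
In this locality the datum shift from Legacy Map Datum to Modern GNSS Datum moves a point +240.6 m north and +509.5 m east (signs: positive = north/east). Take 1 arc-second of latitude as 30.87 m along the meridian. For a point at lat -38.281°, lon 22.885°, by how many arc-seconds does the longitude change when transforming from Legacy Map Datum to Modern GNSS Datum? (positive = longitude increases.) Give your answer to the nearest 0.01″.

At latitude -38.281°, cos φ = 0.784982.
1″ of longitude at this latitude = 30.87 × cos φ = 24.2324 m, so Δλ = 509.5 / 24.2324 = 21.026″.

Δλ = 21.03″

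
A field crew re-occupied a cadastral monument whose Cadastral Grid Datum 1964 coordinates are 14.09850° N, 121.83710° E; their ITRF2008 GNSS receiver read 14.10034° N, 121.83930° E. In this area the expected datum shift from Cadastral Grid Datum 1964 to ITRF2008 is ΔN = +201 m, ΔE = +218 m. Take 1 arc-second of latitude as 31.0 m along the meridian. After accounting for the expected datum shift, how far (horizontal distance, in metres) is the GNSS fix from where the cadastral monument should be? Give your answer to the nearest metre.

21 m

Observed coordinate differences: Δφ = +0.00184°, Δλ = +0.00220°.
Converting to metres (1° lat = 111600 m, cos φ = 0.969878): observed ΔN = 205.3 m, observed ΔE = 238.1 m.
Subtracting the expected shift leaves a residual of 205.3 − (201) = 4.3 m north and 238.1 − (218) = 20.1 m east.
Residual distance = √(4.3² + 20.1²) = 20.6 m.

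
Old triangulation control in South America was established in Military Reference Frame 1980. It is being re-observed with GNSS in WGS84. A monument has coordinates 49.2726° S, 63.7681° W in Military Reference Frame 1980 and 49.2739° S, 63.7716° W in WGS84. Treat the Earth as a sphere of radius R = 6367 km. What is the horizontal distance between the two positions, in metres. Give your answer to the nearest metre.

Δφ = -49.2739° − -49.2726° = -0.0013°; Δλ = -63.7716° − -63.7681° = -0.0035°.
1° along a meridian = πR/180 = 111125 m.
ΔN = Δφ × 111125 = -144.5 m; ΔE = Δλ × 111125 × cos(-49.2726°) = -0.0035 × 111125 × 0.652461 = -253.8 m.
Distance = √(ΔE² + ΔN²) = √((-253.8)² + (-144.5)²) = 292.0 m.

292 m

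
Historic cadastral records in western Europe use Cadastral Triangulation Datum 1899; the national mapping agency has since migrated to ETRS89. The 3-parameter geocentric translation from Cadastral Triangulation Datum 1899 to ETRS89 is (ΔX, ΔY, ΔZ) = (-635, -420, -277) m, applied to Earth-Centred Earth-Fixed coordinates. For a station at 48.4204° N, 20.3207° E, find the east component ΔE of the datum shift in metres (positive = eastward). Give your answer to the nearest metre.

The local east axis at (φ, λ) is (−sin λ, cos λ, 0), so ΔE = −sin(20.3207°)·(-635) + cos(20.3207°)·(-420) = -173.34 m.

ΔE = -173 m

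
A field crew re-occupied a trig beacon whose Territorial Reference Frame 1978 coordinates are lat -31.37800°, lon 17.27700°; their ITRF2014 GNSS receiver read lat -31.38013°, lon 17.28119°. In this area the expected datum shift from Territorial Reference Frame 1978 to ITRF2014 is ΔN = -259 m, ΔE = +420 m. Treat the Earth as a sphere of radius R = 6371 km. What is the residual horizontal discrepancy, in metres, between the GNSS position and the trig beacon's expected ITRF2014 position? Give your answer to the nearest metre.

31 m

Observed coordinate differences: Δφ = -0.00213°, Δλ = +0.00419°.
Converting to metres (1° lat = 111195 m, cos φ = 0.853751): observed ΔN = -236.8 m, observed ΔE = 397.8 m.
Subtracting the expected shift leaves a residual of -236.8 − (-259) = 22.2 m north and 397.8 − (420) = -22.2 m east.
Residual distance = √(22.2² + (-22.2)²) = 31.4 m.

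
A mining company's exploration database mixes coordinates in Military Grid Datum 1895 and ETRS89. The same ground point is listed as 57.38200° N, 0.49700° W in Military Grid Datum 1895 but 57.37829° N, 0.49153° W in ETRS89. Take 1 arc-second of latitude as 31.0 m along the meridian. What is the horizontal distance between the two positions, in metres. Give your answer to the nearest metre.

529 m

Δφ = 57.37829° − 57.38200° = -0.00371°; Δλ = -0.49153° − -0.49700° = +0.00547°.
1° of latitude = 3600 × 31.00 = 111600 m.
ΔN = Δφ × 111600 = -414.0 m; ΔE = Δλ × 111600 × cos(57.38200°) = +0.00547 × 111600 × 0.539035 = 329.1 m.
Distance = √(ΔE² + ΔN²) = √(329.1² + (-414.0)²) = 528.9 m.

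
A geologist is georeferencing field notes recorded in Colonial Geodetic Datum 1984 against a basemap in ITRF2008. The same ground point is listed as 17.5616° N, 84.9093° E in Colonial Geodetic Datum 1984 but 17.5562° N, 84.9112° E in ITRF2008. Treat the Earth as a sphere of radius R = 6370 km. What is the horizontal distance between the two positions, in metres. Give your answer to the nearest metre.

Δφ = 17.5562° − 17.5616° = -0.0054°; Δλ = 84.9112° − 84.9093° = +0.0019°.
1° along a meridian = πR/180 = 111177 m.
ΔN = Δφ × 111177 = -600.4 m; ΔE = Δλ × 111177 × cos(17.5616°) = +0.0019 × 111177 × 0.953393 = 201.4 m.
Distance = √(ΔE² + ΔN²) = √(201.4² + (-600.4)²) = 633.2 m.

633 m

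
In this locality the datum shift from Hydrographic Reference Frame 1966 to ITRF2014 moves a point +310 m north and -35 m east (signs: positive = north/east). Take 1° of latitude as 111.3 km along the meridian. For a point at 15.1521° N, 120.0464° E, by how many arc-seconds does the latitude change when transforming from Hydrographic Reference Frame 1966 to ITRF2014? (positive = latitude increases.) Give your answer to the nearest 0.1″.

Δφ = 10.0″

1° of latitude = 111.3 km, so Δφ = 310.0 / 111300 = 0.0027853° = 10.027″.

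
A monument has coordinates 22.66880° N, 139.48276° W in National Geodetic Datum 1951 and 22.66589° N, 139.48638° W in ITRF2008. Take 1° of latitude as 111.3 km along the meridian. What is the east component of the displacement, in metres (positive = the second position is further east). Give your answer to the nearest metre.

Δφ = 22.66589° − 22.66880° = -0.00291°; Δλ = -139.48638° − -139.48276° = -0.00362°.
ΔN = Δφ × 111300 = -323.9 m; ΔE = Δλ × 111300 × cos(22.66880°) = -0.00362 × 111300 × 0.922748 = -371.8 m.

ΔE = -372 m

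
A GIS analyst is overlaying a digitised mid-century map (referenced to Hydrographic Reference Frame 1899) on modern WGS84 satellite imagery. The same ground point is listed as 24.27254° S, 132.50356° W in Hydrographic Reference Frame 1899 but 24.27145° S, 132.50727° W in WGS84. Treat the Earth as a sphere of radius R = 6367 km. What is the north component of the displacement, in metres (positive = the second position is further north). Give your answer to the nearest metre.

ΔN = 121 m

Δφ = -24.27145° − -24.27254° = +0.00109°; Δλ = -132.50727° − -132.50356° = -0.00371°.
1° along a meridian = πR/180 = 111125 m.
ΔN = Δφ × 111125 = 121.1 m; ΔE = Δλ × 111125 × cos(-24.27254°) = -0.00371 × 111125 × 0.911600 = -375.8 m.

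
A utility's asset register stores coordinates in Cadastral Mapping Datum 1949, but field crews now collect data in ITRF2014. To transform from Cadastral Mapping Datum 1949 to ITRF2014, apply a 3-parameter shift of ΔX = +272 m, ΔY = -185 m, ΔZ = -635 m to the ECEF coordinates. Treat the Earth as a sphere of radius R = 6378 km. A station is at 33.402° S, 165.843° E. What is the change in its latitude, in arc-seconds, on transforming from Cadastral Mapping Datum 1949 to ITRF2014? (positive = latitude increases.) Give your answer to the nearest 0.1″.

sin φ = -0.550510, cos φ = 0.834829, sin λ = 0.244580, cos λ = -0.969629.
North component: ΔN = −sin φ cos λ·ΔX − sin φ sin λ·ΔY + cos φ·ΔZ = −(-0.550510)(-0.969629)(272) − (-0.550510)(0.244580)(-185) + (0.834829)(-635) = -700.22 m.
1° of latitude spans πR/180 = 111317 m, so Δφ = -700.22 / 111317 × 3600 = -22.645″.

Δφ = -22.6″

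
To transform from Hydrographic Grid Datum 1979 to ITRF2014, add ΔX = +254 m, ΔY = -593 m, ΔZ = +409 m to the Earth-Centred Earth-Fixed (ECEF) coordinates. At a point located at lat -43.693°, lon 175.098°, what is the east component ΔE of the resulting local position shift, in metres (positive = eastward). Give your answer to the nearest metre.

ΔE = 569 m

At φ = -43.693°, λ = 175.098°: sin φ = -0.690794, cos φ = 0.723052, sin λ = 0.085452, cos λ = -0.996342.
ΔE = −sin λ·ΔX + cos λ·ΔY = −(0.085452)·(254) + (-0.996342)·(-593) = 569.13 m.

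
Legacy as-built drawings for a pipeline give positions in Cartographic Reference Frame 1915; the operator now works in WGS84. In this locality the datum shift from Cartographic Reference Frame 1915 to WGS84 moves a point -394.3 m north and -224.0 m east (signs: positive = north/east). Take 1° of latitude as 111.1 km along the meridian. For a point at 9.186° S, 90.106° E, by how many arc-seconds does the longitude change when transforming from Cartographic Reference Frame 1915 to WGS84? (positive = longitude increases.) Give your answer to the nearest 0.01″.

At latitude -9.186°, cos φ = 0.987175.
1° of longitude at this latitude = 111.1 × cos φ = 109.68 km, so Δλ = -224.0 / 109675.2 = -0.0020424° = -7.353″.

Δλ = -7.35″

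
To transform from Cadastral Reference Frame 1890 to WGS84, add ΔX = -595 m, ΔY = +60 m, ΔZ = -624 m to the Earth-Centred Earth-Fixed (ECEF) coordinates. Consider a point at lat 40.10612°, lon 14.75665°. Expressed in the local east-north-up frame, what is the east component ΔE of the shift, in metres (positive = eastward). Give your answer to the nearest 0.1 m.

ΔE = 209.6 m

At φ = 40.10612°, λ = 14.75665°: sin φ = 0.644205, cos φ = 0.764853, sin λ = 0.254714, cos λ = 0.967016.
ΔE = −sin λ·ΔX + cos λ·ΔY = −(0.254714)·(-595) + (0.967016)·(60) = 209.58 m.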